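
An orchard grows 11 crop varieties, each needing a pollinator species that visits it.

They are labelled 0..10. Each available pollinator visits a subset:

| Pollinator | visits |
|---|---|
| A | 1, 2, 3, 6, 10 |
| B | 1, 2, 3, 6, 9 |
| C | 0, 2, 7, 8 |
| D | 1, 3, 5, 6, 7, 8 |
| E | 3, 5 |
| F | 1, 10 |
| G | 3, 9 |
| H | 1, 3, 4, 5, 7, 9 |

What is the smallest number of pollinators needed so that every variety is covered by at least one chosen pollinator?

Take {A, C, H}. Their union is {0, 1, 2, 3, 4, 5, 6, 7, 8, 9, 10}, which is all 11 varieties.
Only C contains 0, so C is forced; the remaining 7 varieties need at least 2 more pollinators (each remaining pollinator adds at most 5) — so at least 3 pollinators are needed, and 3 is optimal.

3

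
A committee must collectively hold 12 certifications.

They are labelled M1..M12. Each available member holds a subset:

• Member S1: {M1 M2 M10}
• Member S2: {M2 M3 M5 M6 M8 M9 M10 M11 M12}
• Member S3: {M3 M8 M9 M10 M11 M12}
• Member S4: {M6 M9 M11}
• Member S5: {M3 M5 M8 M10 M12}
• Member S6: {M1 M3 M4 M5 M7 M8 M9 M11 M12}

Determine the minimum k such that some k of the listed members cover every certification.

Take {S2, S6}. Their union is {M1, M2, M3, M4, M5, M6, M7, M8, M9, M10, M11, M12}, which is all 12 certifications.
No single member has all 12 certifications (the largest, S2, has 9), so 2 is optimal.

2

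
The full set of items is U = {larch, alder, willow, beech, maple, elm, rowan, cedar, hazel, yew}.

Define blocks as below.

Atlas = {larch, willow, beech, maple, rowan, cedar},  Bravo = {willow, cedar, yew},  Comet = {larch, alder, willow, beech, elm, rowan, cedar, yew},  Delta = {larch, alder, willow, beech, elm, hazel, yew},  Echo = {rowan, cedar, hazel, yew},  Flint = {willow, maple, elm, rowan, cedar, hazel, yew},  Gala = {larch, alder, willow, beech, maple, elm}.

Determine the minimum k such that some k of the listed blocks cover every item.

2

Delta and Flint together: Delta ∪ Flint = {larch, alder, willow, beech, maple, elm, rowan, cedar, hazel, yew} — every item is covered.
No single block has all 10 items (the largest, Comet, has 8), so 2 is optimal.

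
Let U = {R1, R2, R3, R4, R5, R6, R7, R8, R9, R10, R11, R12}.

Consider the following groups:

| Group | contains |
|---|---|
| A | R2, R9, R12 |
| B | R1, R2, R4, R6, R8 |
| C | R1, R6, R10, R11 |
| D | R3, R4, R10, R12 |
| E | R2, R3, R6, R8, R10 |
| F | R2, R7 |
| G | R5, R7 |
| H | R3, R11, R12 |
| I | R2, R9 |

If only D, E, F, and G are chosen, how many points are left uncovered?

Union of D, E, F, G = {R2, R3, R4, R5, R6, R7, R8, R10, R12}.
Not covered: R1, R9, R11 — 3 points.

3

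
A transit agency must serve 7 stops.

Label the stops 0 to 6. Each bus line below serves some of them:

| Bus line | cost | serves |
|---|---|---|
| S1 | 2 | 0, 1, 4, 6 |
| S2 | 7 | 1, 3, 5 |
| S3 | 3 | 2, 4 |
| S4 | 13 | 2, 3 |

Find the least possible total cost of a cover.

12

S1, S2, S3 together cover every stop (S1 ∪ S2 ∪ S3 = {0, 1, 2, 3, 4, 5, 6}); total cost 2 + 7 + 3 = 12.
No covering selection has total cost below 12.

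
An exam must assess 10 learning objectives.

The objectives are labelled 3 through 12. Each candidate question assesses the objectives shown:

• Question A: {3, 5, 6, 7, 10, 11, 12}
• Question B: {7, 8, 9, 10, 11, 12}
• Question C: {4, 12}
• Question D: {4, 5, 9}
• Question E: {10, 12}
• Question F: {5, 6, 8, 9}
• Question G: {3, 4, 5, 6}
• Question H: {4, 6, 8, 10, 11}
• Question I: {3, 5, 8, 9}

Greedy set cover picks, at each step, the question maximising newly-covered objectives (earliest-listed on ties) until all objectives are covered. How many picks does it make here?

Greedy: pick A (covers 7 new) → pick B (covers 2 new) → pick C (covers 1 new). Total picks: 3.
(The true minimum cover uses only 2 questions, so greedy is not optimal here.)

3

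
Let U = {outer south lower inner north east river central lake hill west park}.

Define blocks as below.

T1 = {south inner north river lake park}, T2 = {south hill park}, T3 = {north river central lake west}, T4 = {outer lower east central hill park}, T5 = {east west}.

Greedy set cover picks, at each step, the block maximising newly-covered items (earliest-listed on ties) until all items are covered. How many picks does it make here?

3

Greedy: pick T1 (covers 6 new) → pick T4 (covers 5 new) → pick T3 (covers 1 new). Total picks: 3.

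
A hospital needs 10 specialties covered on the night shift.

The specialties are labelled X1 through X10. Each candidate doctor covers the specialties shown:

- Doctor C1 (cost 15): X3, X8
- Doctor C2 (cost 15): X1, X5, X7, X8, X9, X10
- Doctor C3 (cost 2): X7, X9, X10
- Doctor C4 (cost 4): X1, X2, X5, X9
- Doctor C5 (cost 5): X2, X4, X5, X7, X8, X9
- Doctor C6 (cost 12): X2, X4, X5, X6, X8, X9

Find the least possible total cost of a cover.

33

C1, C3, C4, C6 together cover every specialty (C1 ∪ C3 ∪ C4 ∪ C6 = {X1, X2, X3, X4, X5, X6, X7, X8, X9, X10}); total cost 15 + 2 + 4 + 12 = 33.
The greedy pick C3, C5, C4, C6, C1 costs 38; no covering selection beats 33.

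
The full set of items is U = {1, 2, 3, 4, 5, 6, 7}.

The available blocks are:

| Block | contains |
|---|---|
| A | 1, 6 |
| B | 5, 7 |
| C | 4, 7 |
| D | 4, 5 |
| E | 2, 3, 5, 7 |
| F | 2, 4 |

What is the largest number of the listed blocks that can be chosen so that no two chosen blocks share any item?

A, B, F are pairwise disjoint (A={1,6}; B={5,7}; F={2,4}).
Every remaining block overlaps one of these, and no 4 of the listed blocks are pairwise disjoint, so 3 is the maximum.

3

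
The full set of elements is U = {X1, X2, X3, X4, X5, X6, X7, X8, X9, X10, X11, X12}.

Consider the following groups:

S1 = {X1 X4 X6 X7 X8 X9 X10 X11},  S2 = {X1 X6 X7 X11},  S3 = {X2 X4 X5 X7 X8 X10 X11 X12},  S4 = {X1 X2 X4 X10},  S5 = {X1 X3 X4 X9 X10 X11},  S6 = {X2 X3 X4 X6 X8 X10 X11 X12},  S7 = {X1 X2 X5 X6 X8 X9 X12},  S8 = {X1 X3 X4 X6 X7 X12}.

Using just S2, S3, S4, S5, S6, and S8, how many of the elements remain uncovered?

0

Union of S2, S3, S4, S5, S6, S8 = {X1, X2, X3, X4, X5, X6, X7, X8, X9, X10, X11, X12} — that's every element, so 0 are uncovered.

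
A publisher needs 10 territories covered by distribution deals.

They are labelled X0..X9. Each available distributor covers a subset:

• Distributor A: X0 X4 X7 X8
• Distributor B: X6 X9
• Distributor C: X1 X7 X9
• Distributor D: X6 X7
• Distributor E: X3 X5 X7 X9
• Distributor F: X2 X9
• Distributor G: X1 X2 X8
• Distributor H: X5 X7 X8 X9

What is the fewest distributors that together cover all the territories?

Take {A, D, E, G}. Their union is {X0, X1, X2, X3, X4, X5, X6, X7, X8, X9}, which is all 10 territories.
No 3 of the 8 distributors cover everything (all 56 combinations miss at least one territory), so 4 is optimal.

4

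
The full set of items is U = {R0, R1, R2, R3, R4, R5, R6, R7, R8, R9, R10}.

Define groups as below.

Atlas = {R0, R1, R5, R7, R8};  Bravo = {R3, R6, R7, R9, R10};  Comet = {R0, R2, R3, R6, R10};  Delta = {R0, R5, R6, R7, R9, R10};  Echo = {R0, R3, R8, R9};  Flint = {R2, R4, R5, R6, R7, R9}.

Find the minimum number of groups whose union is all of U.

Take {Atlas, Comet, Flint}. Their union is {R0, R1, R2, R3, R4, R5, R6, R7, R8, R9, R10}, which is all 11 items.
Only Atlas contains R1, so Atlas is forced; the remaining 6 items need at least 2 more groups (each remaining group adds at most 4) — so at least 3 groups are needed, and 3 is optimal.

3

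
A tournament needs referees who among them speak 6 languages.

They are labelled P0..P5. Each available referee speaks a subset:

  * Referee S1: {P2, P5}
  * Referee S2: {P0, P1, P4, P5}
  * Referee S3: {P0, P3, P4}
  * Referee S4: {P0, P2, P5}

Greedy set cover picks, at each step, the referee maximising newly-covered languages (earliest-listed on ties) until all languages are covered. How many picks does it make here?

Greedy: pick S2 (covers 4 new) → pick S1 (covers 1 new) → pick S3 (covers 1 new). Total picks: 3.

3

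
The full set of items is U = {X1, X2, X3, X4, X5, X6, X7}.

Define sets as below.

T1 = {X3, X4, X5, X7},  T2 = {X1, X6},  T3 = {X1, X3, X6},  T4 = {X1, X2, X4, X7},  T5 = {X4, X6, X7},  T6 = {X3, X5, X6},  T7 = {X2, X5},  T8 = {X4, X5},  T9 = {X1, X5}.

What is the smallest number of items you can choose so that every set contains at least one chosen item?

3

Take H = {X4, X5, X6}. Each listed set contains at least one of these, so H is a hitting set of size 3.
No choice of 2 items meets every set, so 3 is the minimum.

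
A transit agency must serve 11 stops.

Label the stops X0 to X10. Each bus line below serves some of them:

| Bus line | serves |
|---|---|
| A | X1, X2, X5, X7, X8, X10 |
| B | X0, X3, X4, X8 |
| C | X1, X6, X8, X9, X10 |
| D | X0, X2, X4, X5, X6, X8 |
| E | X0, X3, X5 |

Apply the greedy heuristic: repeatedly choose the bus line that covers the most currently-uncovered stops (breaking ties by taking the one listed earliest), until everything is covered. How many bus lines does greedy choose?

3

Greedy: pick A (covers 6 new) → pick B (covers 3 new) → pick C (covers 2 new). Total picks: 3.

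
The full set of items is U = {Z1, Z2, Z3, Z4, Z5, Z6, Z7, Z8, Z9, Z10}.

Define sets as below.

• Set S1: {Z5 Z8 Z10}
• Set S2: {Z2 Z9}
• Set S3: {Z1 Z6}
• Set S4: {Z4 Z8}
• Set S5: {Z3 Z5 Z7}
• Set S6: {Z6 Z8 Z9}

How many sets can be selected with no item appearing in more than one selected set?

4

S2, S3, S4, S5 are pairwise disjoint (S2={Z2,Z9}; S3={Z1,Z6}; S4={Z4,Z8}; S5={Z3,Z5,Z7}).
Every remaining set overlaps one of these, and no 5 of the listed sets are pairwise disjoint, so 4 is the maximum.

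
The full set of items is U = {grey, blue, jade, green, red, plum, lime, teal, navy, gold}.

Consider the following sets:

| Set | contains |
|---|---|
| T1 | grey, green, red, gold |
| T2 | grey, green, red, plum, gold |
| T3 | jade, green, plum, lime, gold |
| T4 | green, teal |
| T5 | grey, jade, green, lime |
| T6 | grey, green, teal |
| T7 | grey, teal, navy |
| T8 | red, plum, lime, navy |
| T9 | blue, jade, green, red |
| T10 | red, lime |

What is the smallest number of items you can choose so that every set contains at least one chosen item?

3

The 3 items {red, lime, teal} hit every set.
No choice of 2 items meets every set, so 3 is the minimum.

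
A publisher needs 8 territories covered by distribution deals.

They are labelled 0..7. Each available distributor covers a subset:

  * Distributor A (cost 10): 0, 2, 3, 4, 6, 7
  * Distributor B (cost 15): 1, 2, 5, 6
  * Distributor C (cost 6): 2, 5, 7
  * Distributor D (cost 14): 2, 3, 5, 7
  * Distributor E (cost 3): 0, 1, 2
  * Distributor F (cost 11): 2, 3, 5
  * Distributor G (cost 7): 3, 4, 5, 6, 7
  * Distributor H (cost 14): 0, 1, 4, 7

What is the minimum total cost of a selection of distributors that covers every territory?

10

E, G together cover every territory (E ∪ G = {0, 1, 2, 3, 4, 5, 6, 7}); total cost 3 + 7 = 10.
No covering selection has total cost below 10.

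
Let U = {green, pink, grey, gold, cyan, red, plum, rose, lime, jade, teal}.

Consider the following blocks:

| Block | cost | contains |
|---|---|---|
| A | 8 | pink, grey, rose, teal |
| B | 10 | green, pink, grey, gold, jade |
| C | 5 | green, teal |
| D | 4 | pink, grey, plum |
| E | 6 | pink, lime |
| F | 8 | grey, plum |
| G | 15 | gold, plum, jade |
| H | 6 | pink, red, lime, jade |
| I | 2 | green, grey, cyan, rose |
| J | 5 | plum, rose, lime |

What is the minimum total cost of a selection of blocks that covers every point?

27

B, C, D, H, I together cover every point (B ∪ C ∪ D ∪ H ∪ I = {green, pink, grey, gold, cyan, red, plum, rose, lime, jade, teal}); total cost 10 + 5 + 4 + 6 + 2 = 27.
No covering selection has total cost below 27.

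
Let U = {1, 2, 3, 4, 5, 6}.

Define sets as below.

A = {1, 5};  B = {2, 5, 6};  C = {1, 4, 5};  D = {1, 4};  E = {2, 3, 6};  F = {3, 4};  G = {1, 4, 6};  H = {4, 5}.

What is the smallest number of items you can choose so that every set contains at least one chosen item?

Take T = {1, 2, 4}. Each listed set contains at least one of these, so T is a hitting set of size 3.
No choice of 2 items meets every set, so 3 is the minimum.

3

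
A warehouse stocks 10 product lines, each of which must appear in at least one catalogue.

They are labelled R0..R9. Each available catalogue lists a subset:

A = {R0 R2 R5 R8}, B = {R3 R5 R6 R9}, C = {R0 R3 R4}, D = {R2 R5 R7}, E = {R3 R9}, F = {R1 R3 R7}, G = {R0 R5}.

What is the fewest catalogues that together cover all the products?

A and B and C and F together: A ∪ B ∪ C ∪ F = {R0, R1, R2, R3, R4, R5, R6, R7, R8, R9} — every product is covered.
Only C contains R4, so C is forced; the remaining 7 products need at least 3 more catalogues (each remaining catalogue adds at most 3) — so at least 4 catalogues are needed, and 4 is optimal.

4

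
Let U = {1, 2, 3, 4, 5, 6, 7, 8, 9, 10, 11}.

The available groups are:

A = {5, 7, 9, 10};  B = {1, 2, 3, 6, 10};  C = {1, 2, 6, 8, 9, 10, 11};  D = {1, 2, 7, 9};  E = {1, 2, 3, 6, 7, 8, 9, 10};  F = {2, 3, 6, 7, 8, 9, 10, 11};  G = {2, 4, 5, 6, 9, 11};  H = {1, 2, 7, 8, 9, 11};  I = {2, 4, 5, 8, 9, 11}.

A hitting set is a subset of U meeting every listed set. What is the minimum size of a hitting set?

2

The 2 points {6, 9} hit every group.
No single point lies in every group, so at least 2 are needed and 2 is optimal.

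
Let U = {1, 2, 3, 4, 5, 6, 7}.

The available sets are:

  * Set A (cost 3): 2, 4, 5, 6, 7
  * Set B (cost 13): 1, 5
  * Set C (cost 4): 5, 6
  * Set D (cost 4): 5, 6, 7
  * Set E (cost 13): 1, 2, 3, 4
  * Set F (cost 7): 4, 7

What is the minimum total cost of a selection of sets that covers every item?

A, E together cover every item (A ∪ E = {1, 2, 3, 4, 5, 6, 7}); total cost 3 + 13 = 16.
No covering selection has total cost below 16.

16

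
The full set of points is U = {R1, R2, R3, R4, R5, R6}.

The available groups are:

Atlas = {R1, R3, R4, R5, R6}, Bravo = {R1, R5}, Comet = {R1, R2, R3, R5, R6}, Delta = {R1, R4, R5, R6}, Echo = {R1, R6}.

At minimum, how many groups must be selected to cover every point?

2

Atlas and Comet cover everything between them: the union {R1, R2, R3, R4, R5, R6} is all of U.
No single group has all 6 points (the largest, Atlas, has 5), so 2 is optimal.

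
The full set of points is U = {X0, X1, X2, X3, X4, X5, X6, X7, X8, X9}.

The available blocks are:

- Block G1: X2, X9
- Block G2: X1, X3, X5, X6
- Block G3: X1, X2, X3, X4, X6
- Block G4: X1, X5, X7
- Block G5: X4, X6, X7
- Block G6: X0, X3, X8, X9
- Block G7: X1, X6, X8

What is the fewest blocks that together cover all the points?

G3 and G4 and G6 together: G3 ∪ G4 ∪ G6 = {X0, X1, X2, X3, X4, X5, X6, X7, X8, X9} — every point is covered.
Only G6 contains X0, so G6 is forced; the remaining 6 points need at least 2 more blocks (each remaining block adds at most 4) — so at least 3 blocks are needed, and 3 is optimal.

3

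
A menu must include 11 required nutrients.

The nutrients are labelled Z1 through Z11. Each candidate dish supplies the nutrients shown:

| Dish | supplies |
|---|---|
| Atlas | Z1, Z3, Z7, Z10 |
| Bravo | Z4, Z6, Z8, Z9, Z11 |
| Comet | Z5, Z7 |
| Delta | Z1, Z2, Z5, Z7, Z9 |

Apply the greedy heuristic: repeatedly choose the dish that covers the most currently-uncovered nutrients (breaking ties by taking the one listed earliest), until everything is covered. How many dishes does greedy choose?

3

Greedy: pick Bravo (covers 5 new) → pick Atlas (covers 4 new) → pick Delta (covers 2 new). Total picks: 3.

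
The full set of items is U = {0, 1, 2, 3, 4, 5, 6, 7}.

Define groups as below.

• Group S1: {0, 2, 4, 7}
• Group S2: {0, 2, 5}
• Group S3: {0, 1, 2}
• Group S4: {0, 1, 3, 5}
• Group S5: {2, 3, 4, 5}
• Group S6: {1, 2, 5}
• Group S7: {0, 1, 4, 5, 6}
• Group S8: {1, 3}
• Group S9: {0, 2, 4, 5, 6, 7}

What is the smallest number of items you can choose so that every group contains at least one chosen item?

2

The 2 items {1, 2} hit every group.
The groups S1, S8 are pairwise disjoint, so any hitting set needs a separate item for each — at least 2. Hence 2 is optimal.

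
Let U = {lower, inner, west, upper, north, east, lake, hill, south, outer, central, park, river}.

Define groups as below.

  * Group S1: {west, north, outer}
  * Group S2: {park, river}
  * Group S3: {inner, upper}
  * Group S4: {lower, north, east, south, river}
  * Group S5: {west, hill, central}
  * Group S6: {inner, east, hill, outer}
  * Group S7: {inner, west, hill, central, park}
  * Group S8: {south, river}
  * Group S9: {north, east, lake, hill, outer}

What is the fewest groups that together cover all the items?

4

S3, S4, S7, and S9 cover everything between them: the union {lower, inner, west, upper, north, east, lake, hill, south, outer, central, park, river} is all of U.
Only S3 contains upper, so S3 is forced; the remaining 11 items need at least 3 more groups (each remaining group adds at most 5) — so at least 4 groups are needed, and 4 is optimal.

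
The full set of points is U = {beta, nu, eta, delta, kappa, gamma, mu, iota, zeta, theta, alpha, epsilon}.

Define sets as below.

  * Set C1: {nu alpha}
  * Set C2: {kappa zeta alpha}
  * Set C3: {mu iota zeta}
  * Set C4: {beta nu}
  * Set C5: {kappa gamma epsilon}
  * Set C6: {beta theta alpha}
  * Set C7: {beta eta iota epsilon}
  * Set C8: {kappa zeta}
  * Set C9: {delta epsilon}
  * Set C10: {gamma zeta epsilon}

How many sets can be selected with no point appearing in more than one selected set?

C1, C7, C8 are pairwise disjoint (C1={nu,alpha}; C7={beta,eta,iota,epsilon}; C8={kappa,zeta}).
Every remaining set overlaps one of these, and no 4 of the listed sets are pairwise disjoint, so 3 is the maximum.

3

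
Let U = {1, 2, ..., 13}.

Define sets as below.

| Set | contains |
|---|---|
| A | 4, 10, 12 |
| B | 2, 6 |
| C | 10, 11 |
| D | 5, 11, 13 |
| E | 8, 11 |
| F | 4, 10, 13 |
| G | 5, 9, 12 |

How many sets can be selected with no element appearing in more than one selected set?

4

B, E, F, G are pairwise disjoint (B={2,6}; E={8,11}; F={4,10,13}; G={5,9,12}).
Every remaining set overlaps one of these, and no 5 of the listed sets are pairwise disjoint, so 4 is the maximum.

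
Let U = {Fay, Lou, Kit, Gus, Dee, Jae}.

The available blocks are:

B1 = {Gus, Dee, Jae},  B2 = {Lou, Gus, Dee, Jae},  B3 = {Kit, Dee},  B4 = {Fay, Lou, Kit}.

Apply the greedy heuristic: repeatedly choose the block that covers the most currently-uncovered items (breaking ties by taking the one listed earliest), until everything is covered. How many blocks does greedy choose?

Greedy: pick B2 (covers 4 new) → pick B4 (covers 2 new). Total picks: 2.

2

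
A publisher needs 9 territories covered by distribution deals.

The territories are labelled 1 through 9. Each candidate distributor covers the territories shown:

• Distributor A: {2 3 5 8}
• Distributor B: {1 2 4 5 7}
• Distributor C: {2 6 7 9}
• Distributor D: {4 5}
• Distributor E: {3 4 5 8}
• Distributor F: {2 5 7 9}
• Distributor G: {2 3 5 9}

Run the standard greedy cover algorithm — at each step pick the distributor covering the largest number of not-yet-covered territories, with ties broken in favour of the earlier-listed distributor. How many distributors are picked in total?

Greedy: pick B (covers 5 new) → pick A (covers 2 new) → pick C (covers 2 new). Total picks: 3.

3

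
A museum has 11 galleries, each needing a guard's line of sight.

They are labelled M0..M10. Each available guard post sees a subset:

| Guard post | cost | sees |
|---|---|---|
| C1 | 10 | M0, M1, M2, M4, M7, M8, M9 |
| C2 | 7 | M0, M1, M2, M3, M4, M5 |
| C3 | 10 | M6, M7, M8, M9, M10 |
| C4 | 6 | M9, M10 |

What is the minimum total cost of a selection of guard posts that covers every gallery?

C2, C3 together cover every gallery (C2 ∪ C3 = {M0, M1, M2, M3, M4, M5, M6, M7, M8, M9, M10}); total cost 7 + 10 = 17.
No covering selection has total cost below 17.

17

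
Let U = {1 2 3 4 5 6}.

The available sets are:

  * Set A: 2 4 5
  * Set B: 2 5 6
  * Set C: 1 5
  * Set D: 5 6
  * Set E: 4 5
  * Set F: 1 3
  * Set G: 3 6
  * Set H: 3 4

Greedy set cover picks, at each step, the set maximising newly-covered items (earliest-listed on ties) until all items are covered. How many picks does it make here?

Greedy: pick A (covers 3 new) → pick F (covers 2 new) → pick B (covers 1 new). Total picks: 3.

3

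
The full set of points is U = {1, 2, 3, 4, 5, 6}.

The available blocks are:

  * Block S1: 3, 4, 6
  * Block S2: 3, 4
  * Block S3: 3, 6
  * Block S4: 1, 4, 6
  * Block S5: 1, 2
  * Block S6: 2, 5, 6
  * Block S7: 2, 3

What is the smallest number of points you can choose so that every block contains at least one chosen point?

The 3 points {2, 4, 6} hit every block.
No choice of 2 points meets every block, so 3 is the minimum.

3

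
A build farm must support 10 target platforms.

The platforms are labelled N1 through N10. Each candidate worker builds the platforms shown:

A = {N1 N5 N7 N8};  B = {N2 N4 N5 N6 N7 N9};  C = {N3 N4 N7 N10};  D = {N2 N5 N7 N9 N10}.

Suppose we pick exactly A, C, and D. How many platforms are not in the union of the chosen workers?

1

Union of A, C, D = {N1, N2, N3, N4, N5, N7, N8, N9, N10}.
Not covered: N6 — 1 platform.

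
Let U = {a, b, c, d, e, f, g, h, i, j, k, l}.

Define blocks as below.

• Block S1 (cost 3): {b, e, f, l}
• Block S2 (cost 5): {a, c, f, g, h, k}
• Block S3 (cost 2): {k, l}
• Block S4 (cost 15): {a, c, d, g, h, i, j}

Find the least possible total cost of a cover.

20

S1, S3, S4 together cover every item (S1 ∪ S3 ∪ S4 = {a, b, c, d, e, f, g, h, i, j, k, l}); total cost 3 + 2 + 15 = 20.
The greedy pick S1, S2, S4 costs 23; no covering selection beats 20.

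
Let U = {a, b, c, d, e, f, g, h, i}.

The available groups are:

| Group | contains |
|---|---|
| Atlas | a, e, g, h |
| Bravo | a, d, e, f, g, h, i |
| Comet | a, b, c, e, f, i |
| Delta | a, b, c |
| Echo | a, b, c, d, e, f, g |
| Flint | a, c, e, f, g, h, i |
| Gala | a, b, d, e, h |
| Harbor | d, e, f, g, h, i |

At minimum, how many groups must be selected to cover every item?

2

Take {Delta, Harbor}. Their union is {a, b, c, d, e, f, g, h, i}, which is all 9 items.
No single group has all 9 items (the largest, Bravo, has 7), so 2 is optimal.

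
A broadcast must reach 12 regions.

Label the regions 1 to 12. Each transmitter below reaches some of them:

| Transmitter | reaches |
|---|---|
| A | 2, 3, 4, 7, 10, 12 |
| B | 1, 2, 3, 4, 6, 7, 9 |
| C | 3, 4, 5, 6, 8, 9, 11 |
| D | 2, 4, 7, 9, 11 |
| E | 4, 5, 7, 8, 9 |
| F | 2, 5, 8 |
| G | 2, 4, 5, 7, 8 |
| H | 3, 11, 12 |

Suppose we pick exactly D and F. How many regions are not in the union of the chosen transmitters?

Union of D, F = {2, 4, 5, 7, 8, 9, 11}.
Not covered: 1, 3, 6, 10, 12 — 5 regions.

5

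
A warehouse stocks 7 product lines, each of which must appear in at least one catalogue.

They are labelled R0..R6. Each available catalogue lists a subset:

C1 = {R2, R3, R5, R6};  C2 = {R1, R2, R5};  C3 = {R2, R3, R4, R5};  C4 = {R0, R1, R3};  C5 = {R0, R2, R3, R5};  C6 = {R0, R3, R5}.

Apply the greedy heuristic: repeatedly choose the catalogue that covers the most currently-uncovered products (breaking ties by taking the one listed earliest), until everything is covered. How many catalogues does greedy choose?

Greedy: pick C1 (covers 4 new) → pick C4 (covers 2 new) → pick C3 (covers 1 new). Total picks: 3.

3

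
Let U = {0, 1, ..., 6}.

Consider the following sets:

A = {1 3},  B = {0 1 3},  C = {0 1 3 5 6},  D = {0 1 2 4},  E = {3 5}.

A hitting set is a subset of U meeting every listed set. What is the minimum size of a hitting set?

2

Take H = {3, 4}. Each listed set contains at least one of these, so H is a hitting set of size 2.
The sets D, E are pairwise disjoint, so any hitting set needs a separate element for each — at least 2. Hence 2 is optimal.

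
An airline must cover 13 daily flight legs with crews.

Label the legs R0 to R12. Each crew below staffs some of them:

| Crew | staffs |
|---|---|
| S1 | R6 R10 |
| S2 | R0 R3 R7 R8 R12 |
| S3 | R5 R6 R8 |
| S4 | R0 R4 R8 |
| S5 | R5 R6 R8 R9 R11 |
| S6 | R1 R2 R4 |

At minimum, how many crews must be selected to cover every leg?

4

Take {S1, S2, S5, S6}. Their union is {R0, R1, R2, R3, R4, R5, R6, R7, R8, R9, R10, R11, R12}, which is all 13 legs.
Only S1 contains R10, so S1 is forced; the remaining 11 legs need at least 3 more crews (each remaining crew adds at most 5) — so at least 4 crews are needed, and 4 is optimal.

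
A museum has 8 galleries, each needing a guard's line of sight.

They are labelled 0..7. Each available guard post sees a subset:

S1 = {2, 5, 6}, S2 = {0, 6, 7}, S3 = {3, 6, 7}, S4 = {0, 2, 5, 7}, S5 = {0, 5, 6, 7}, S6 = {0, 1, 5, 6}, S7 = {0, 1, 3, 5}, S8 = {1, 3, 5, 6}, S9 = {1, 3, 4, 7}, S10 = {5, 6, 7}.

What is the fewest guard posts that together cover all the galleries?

3

S1 and S2 and S9 together: S1 ∪ S2 ∪ S9 = {0, 1, 2, 3, 4, 5, 6, 7} — every gallery is covered.
Only S9 contains 4, so S9 is forced; the remaining 4 galleries need at least 2 more guard posts (each remaining guard post adds at most 3) — so at least 3 guard posts are needed, and 3 is optimal.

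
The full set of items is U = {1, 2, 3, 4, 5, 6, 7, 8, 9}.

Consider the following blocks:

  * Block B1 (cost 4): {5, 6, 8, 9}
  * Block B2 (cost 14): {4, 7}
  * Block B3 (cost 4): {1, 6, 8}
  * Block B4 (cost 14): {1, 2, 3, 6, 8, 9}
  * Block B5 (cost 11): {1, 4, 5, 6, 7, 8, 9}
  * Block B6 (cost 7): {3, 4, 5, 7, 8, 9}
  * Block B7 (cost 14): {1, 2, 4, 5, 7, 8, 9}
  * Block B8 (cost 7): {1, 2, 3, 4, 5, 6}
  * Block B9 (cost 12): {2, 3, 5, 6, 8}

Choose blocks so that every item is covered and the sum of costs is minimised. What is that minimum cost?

14

B6, B8 together cover every item (B6 ∪ B8 = {1, 2, 3, 4, 5, 6, 7, 8, 9}); total cost 7 + 7 = 14.
The greedy pick B1, B8, B6 costs 18; no covering selection beats 14.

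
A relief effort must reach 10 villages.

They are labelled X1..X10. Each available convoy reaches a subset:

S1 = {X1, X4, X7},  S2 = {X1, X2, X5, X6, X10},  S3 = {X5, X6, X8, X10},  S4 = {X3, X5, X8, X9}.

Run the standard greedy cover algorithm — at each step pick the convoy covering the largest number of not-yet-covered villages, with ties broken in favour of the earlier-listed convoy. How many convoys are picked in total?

Greedy: pick S2 (covers 5 new) → pick S4 (covers 3 new) → pick S1 (covers 2 new). Total picks: 3.

3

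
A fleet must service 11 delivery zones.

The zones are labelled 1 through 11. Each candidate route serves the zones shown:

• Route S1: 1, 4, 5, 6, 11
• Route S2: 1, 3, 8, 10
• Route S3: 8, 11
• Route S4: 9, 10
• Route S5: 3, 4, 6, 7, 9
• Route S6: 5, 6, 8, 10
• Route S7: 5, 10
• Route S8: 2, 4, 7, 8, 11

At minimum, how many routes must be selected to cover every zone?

4

Take {S1, S2, S4, S8}. Their union is {1, 2, 3, 4, 5, 6, 7, 8, 9, 10, 11}, which is all 11 zones.
No 3 of the 8 routes cover everything (all 56 combinations miss at least one zone), so 4 is optimal.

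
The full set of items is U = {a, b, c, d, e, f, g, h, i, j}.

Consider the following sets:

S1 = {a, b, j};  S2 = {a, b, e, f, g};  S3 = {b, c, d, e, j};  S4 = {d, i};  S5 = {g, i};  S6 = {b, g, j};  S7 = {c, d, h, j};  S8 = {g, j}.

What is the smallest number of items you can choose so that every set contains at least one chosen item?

3

Take T = {a, d, g}. Each listed set contains at least one of these, so T is a hitting set of size 3.
No choice of 2 items meets every set, so 3 is the minimum.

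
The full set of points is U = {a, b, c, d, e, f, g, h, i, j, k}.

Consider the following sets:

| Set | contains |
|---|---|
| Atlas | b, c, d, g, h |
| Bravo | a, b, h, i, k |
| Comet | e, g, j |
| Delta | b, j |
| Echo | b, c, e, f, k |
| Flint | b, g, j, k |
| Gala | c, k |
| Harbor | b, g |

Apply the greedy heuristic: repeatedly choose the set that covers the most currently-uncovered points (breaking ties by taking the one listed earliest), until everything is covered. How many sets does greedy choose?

4

Greedy: pick Atlas (covers 5 new) → pick Bravo (covers 3 new) → pick Comet (covers 2 new) → pick Echo (covers 1 new). Total picks: 4.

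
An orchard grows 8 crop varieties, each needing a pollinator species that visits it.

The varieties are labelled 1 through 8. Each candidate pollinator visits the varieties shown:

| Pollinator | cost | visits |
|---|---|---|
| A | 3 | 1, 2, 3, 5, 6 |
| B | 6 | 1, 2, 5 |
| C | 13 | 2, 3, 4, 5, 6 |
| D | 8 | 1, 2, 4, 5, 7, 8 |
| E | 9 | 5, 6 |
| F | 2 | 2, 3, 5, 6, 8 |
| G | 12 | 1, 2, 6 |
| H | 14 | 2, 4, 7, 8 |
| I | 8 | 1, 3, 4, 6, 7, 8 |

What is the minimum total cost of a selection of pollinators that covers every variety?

10

D, F together cover every variety (D ∪ F = {1, 2, 3, 4, 5, 6, 7, 8}); total cost 8 + 2 = 10.
No covering selection has total cost below 10.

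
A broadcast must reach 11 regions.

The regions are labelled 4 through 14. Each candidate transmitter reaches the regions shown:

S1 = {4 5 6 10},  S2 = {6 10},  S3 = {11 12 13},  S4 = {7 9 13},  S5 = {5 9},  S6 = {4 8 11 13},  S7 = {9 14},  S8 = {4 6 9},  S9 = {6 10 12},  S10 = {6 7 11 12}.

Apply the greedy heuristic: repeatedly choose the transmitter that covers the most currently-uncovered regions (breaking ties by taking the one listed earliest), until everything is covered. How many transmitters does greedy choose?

5

Greedy: pick S1 (covers 4 new) → pick S3 (covers 3 new) → pick S4 (covers 2 new) → pick S6 (covers 1 new) → pick S7 (covers 1 new). Total picks: 5.
(The true minimum cover uses only 4 transmitters, so greedy is not optimal here.)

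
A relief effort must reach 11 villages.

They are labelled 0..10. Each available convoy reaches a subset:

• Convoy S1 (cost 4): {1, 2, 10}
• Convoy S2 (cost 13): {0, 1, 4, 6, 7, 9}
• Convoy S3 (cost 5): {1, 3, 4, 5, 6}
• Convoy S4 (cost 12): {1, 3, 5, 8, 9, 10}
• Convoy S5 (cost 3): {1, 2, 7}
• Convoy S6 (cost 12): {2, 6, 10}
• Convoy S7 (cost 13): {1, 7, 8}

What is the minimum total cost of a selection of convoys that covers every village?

28

S2, S4, S5 together cover every village (S2 ∪ S4 ∪ S5 = {0, 1, 2, 3, 4, 5, 6, 7, 8, 9, 10}); total cost 13 + 12 + 3 = 28.
The greedy pick S3, S5, S1, S4, S2 costs 37; no covering selection beats 28.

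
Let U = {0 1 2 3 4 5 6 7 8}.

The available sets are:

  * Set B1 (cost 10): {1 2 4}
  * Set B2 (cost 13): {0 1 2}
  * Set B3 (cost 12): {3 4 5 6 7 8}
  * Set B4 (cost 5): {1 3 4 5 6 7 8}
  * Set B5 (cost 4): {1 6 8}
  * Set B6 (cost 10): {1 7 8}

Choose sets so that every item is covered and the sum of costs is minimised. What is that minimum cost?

B2, B4 together cover every item (B2 ∪ B4 = {0, 1, 2, 3, 4, 5, 6, 7, 8}); total cost 13 + 5 = 18.
No covering selection has total cost below 18.

18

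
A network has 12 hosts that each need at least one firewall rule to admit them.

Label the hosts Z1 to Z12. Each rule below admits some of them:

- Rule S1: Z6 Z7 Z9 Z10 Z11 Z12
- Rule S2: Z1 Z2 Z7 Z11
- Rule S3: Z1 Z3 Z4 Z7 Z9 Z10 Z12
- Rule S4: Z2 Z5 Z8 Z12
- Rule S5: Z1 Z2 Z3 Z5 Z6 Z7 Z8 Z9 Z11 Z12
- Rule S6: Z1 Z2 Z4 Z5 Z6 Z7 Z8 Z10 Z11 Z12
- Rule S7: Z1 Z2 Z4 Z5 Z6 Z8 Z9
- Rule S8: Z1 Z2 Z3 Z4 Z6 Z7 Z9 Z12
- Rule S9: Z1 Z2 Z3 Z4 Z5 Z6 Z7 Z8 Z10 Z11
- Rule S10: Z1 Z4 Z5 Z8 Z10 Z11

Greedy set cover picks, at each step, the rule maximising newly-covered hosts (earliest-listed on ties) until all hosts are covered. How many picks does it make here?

2

Greedy: pick S5 (covers 10 new) → pick S3 (covers 2 new). Total picks: 2.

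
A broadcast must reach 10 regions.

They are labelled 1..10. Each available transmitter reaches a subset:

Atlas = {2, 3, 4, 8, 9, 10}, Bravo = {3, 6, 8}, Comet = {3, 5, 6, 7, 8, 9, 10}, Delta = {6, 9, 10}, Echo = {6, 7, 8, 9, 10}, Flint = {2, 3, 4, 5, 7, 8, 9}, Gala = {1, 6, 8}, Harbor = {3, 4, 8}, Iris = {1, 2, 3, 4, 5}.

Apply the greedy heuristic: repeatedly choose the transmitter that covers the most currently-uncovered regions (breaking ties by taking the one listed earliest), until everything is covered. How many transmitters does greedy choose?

2

Greedy: pick Comet (covers 7 new) → pick Iris (covers 3 new). Total picks: 2.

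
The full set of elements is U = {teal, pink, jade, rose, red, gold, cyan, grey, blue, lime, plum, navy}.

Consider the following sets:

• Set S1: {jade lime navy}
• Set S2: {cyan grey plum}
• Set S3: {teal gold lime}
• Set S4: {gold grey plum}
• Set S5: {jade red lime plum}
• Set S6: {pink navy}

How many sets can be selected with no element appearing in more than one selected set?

S2, S3, S6 are pairwise disjoint (S2={cyan,grey,plum}; S3={teal,gold,lime}; S6={pink,navy}).
Every remaining set overlaps one of these, and no 4 of the listed sets are pairwise disjoint, so 3 is the maximum.

3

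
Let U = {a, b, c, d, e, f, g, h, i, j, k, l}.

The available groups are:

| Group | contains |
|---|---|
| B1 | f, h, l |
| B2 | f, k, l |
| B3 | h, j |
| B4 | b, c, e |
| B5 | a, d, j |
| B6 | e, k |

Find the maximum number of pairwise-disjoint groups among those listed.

3

B2, B3, B4 are pairwise disjoint (B2={f,k,l}; B3={h,j}; B4={b,c,e}).
Every remaining group overlaps one of these, and no 4 of the listed groups are pairwise disjoint, so 3 is the maximum.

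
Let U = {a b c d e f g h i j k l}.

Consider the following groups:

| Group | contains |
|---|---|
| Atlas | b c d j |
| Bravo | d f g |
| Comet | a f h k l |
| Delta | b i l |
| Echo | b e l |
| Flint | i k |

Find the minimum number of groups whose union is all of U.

5

Atlas, Bravo, Comet, Echo, and Flint cover everything between them: the union {a, b, c, d, e, f, g, h, i, j, k, l} is all of U.
No 4 of the 6 groups cover everything (all 15 combinations miss at least one item), so 5 is optimal.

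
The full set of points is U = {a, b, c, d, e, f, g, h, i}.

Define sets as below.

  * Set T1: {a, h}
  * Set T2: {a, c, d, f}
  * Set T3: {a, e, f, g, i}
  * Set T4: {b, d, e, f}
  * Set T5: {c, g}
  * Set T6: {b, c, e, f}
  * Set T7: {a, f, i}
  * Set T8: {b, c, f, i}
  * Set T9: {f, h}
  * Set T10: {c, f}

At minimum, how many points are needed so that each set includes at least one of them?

The 3 points {f, g, h} hit every set.
The sets T1, T4, T5 are pairwise disjoint, so any hitting set needs a separate point for each — at least 3. Hence 3 is optimal.

3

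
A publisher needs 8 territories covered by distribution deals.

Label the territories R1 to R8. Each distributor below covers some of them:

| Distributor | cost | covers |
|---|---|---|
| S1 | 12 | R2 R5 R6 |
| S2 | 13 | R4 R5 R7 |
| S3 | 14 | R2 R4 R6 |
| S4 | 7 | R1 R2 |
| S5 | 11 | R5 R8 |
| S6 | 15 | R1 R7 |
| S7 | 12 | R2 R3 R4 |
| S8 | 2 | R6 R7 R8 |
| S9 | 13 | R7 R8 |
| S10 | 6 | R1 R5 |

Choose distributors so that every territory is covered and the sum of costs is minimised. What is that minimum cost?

S7, S8, S10 together cover every territory (S7 ∪ S8 ∪ S10 = {R1, R2, R3, R4, R5, R6, R7, R8}); total cost 12 + 2 + 6 = 20.
No covering selection has total cost below 20.

20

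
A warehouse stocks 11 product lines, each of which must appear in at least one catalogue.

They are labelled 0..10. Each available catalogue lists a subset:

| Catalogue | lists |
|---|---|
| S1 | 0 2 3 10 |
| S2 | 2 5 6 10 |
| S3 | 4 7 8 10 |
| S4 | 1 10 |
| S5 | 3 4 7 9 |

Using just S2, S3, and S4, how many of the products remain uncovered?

3

Union of S2, S3, S4 = {1, 2, 4, 5, 6, 7, 8, 10}.
Not covered: 0, 3, 9 — 3 products.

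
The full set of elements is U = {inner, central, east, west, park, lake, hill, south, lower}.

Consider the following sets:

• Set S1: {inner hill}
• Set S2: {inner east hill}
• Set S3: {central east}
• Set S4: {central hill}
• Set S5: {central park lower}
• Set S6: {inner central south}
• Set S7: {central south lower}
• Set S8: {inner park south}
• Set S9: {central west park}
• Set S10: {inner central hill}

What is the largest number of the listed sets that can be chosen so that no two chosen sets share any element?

S1, S7 are pairwise disjoint (S1={inner,hill}; S7={central,south,lower}).
Every remaining set overlaps one of these, and no 3 of the listed sets are pairwise disjoint, so 2 is the maximum.

2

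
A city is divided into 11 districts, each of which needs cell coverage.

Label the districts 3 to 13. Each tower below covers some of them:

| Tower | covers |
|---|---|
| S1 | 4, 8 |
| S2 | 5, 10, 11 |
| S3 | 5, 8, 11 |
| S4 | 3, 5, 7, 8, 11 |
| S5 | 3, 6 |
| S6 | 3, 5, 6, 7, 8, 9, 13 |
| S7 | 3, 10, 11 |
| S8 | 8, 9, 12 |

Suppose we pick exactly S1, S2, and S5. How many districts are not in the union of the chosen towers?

Union of S1, S2, S5 = {3, 4, 5, 6, 8, 10, 11}.
Not covered: 7, 9, 12, 13 — 4 districts.

4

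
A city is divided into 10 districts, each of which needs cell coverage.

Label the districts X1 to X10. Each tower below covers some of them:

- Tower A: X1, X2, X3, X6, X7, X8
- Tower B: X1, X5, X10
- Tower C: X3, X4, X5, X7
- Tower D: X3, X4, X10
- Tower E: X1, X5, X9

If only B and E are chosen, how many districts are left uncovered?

6

Union of B, E = {X1, X5, X9, X10}.
Not covered: X2, X3, X4, X6, X7, X8 — 6 districts.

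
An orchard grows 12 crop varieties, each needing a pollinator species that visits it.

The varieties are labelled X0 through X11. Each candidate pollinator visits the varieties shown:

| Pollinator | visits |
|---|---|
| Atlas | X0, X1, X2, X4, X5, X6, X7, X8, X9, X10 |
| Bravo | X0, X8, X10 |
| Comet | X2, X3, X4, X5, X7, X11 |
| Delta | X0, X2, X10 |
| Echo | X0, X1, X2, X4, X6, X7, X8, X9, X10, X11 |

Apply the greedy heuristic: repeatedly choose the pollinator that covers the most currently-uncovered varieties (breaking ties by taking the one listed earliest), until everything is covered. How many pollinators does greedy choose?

Greedy: pick Atlas (covers 10 new) → pick Comet (covers 2 new). Total picks: 2.

2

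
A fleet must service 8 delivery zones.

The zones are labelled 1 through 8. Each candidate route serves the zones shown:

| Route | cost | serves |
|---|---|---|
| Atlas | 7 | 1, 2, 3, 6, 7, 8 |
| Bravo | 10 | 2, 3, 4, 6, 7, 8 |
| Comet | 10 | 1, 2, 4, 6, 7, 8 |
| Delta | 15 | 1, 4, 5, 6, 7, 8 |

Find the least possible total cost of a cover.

22

Atlas, Delta together cover every zone (Atlas ∪ Delta = {1, 2, 3, 4, 5, 6, 7, 8}); total cost 7 + 15 = 22.
No covering selection has total cost below 22.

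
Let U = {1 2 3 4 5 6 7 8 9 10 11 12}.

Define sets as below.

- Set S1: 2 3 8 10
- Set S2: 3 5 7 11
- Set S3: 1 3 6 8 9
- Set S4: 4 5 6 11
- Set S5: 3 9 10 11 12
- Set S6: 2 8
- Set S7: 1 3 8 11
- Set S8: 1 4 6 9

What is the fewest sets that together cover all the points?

4

S2, S5, S6, and S8 cover everything between them: the union {1, 2, 3, 4, 5, 6, 7, 8, 9, 10, 11, 12} is all of U.
Only S5 contains 12, so S5 is forced; the remaining 7 points need at least 3 more sets (each remaining set adds at most 3) — so at least 4 sets are needed, and 4 is optimal.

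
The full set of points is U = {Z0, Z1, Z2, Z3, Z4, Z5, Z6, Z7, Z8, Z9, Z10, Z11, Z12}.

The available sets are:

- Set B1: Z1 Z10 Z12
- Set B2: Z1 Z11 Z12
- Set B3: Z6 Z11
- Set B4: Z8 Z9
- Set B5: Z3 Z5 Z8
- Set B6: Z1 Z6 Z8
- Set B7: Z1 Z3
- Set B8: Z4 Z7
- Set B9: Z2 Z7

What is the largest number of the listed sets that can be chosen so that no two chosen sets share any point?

B1, B3, B4, B8 are pairwise disjoint (B1={Z1,Z10,Z12}; B3={Z6,Z11}; B4={Z8,Z9}; B8={Z4,Z7}).
Every remaining set overlaps one of these, and no 5 of the listed sets are pairwise disjoint, so 4 is the maximum.

4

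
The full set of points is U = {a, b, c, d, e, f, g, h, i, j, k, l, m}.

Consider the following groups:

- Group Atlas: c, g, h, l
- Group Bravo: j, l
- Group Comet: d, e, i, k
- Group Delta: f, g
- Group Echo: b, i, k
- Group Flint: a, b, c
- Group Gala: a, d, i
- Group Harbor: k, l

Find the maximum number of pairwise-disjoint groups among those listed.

4

Bravo, Comet, Delta, Flint are pairwise disjoint (Bravo={j,l}; Comet={d,e,i,k}; Delta={f,g}; Flint={a,b,c}).
Every remaining group overlaps one of these, and no 5 of the listed groups are pairwise disjoint, so 4 is the maximum.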